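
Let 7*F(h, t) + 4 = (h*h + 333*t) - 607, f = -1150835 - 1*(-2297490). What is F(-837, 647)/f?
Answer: 915409/8026585 ≈ 0.11405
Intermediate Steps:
f = 1146655 (f = -1150835 + 2297490 = 1146655)
F(h, t) = -611/7 + h**2/7 + 333*t/7 (F(h, t) = -4/7 + ((h*h + 333*t) - 607)/7 = -4/7 + ((h**2 + 333*t) - 607)/7 = -4/7 + (-607 + h**2 + 333*t)/7 = -4/7 + (-607/7 + h**2/7 + 333*t/7) = -611/7 + h**2/7 + 333*t/7)
F(-837, 647)/f = (-611/7 + (1/7)*(-837)**2 + (333/7)*647)/1146655 = (-611/7 + (1/7)*700569 + 215451/7)*(1/1146655) = (-611/7 + 700569/7 + 215451/7)*(1/1146655) = (915409/7)*(1/1146655) = 915409/8026585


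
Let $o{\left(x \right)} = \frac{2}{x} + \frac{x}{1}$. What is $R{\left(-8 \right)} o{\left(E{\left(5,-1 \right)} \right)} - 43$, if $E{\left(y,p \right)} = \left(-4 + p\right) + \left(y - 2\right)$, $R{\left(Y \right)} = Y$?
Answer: $-19$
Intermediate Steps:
$E{\left(y,p \right)} = -6 + p + y$ ($E{\left(y,p \right)} = \left(-4 + p\right) + \left(y - 2\right) = \left(-4 + p\right) + \left(-2 + y\right) = -6 + p + y$)
$o{\left(x \right)} = x + \frac{2}{x}$ ($o{\left(x \right)} = \frac{2}{x} + x 1 = \frac{2}{x} + x = x + \frac{2}{x}$)
$R{\left(-8 \right)} o{\left(E{\left(5,-1 \right)} \right)} - 43 = - 8 \left(\left(-6 - 1 + 5\right) + \frac{2}{-6 - 1 + 5}\right) - 43 = - 8 \left(-2 + \frac{2}{-2}\right) - 43 = - 8 \left(-2 + 2 \left(- \frac{1}{2}\right)\right) - 43 = - 8 \left(-2 - 1\right) - 43 = \left(-8\right) \left(-3\right) - 43 = 24 - 43 = -19$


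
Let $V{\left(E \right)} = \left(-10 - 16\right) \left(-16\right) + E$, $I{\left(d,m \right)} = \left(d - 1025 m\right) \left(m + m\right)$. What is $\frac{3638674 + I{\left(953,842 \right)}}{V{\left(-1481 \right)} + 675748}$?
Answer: $- \frac{1448132674}{674683} \approx -2146.4$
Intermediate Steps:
$I{\left(d,m \right)} = 2 m \left(d - 1025 m\right)$ ($I{\left(d,m \right)} = \left(d - 1025 m\right) 2 m = 2 m \left(d - 1025 m\right)$)
$V{\left(E \right)} = 416 + E$ ($V{\left(E \right)} = \left(-26\right) \left(-16\right) + E = 416 + E$)
$\frac{3638674 + I{\left(953,842 \right)}}{V{\left(-1481 \right)} + 675748} = \frac{3638674 + 2 \cdot 842 \left(953 - 863050\right)}{\left(416 - 1481\right) + 675748} = \frac{3638674 + 2 \cdot 842 \left(953 - 863050\right)}{-1065 + 675748} = \frac{3638674 + 2 \cdot 842 \left(-862097\right)}{674683} = \left(3638674 - 1451771348\right) \frac{1}{674683} = \left(-1448132674\right) \frac{1}{674683} = - \frac{1448132674}{674683}$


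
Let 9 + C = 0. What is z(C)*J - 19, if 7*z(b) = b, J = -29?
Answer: 128/7 ≈ 18.286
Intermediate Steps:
C = -9 (C = -9 + 0 = -9)
z(b) = b/7
z(C)*J - 19 = ((⅐)*(-9))*(-29) - 19 = -9/7*(-29) - 19 = 261/7 - 19 = 128/7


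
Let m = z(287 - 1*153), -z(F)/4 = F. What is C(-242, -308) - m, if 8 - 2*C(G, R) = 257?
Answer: 823/2 ≈ 411.50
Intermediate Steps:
C(G, R) = -249/2 (C(G, R) = 4 - ½*257 = 4 - 257/2 = -249/2)
z(F) = -4*F
m = -536 (m = -4*(287 - 1*153) = -4*(287 - 153) = -4*134 = -536)
C(-242, -308) - m = -249/2 - 1*(-536) = -249/2 + 536 = 823/2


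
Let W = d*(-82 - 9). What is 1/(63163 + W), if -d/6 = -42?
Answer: 1/40231 ≈ 2.4856e-5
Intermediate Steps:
d = 252 (d = -6*(-42) = 252)
W = -22932 (W = 252*(-82 - 9) = 252*(-91) = -22932)
1/(63163 + W) = 1/(63163 - 22932) = 1/40231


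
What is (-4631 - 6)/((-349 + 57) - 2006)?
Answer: 4637/2298 ≈ 2.0178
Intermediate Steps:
(-4631 - 6)/((-349 + 57) - 2006) = -4637/(-292 - 2006) = -4637/(-2298) = -4637*(-1/2298) = 4637/2298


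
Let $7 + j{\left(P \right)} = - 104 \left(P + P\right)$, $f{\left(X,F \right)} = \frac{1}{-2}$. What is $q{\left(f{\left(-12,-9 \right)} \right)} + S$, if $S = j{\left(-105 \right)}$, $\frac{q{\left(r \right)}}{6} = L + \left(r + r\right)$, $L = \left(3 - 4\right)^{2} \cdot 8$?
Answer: $21875$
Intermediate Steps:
$f{\left(X,F \right)} = - \frac{1}{2}$
$L = 8$ ($L = \left(-1\right)^{2} \cdot 8 = 1 \cdot 8 = 8$)
$q{\left(r \right)} = 48 + 12 r$ ($q{\left(r \right)} = 6 \left(8 + \left(r + r\right)\right) = 6 \left(8 + 2 r\right) = 48 + 12 r$)
$j{\left(P \right)} = -7 - 208 P$ ($j{\left(P \right)} = -7 - 104 \left(P + P\right) = -7 - 104 \cdot 2 P = -7 - 208 P$)
$S = 21833$ ($S = -7 - -21840 = -7 + 21840 = 21833$)
$q{\left(f{\left(-12,-9 \right)} \right)} + S = \left(48 + 12 \left(- \frac{1}{2}\right)\right) + 21833 = \left(48 - 6\right) + 21833 = 42 + 21833 = 21875$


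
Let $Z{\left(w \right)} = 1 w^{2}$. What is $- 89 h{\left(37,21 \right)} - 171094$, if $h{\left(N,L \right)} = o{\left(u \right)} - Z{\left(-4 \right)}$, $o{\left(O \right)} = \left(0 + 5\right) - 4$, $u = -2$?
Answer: $-169759$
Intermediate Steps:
$Z{\left(w \right)} = w^{2}$
$o{\left(O \right)} = 1$ ($o{\left(O \right)} = 5 - 4 = 1$)
$h{\left(N,L \right)} = -15$ ($h{\left(N,L \right)} = 1 - \left(-4\right)^{2} = 1 - 16 = -15$)
$- 89 h{\left(37,21 \right)} - 171094 = \left(-89\right) \left(-15\right) - 171094 = 1335 - 171094 = -169759$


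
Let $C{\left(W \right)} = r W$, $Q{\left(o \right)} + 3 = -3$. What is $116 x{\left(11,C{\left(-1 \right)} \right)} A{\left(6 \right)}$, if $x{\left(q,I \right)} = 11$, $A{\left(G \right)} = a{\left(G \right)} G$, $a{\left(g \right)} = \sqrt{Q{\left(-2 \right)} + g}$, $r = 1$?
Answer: $0$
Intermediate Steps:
$Q{\left(o \right)} = -6$ ($Q{\left(o \right)} = -3 - 3 = -6$)
$a{\left(g \right)} = \sqrt{-6 + g}$
$A{\left(G \right)} = G \sqrt{-6 + G}$ ($A{\left(G \right)} = \sqrt{-6 + G} G = G \sqrt{-6 + G}$)
$C{\left(W \right)} = W$ ($C{\left(W \right)} = 1 W = W$)
$116 x{\left(11,C{\left(-1 \right)} \right)} A{\left(6 \right)} = 116 \cdot 11 \cdot 6 \sqrt{-6 + 6} = 1276 \cdot 6 \sqrt{0} = 1276 \cdot 6 \cdot 0 = 1276 \cdot 0 = 0$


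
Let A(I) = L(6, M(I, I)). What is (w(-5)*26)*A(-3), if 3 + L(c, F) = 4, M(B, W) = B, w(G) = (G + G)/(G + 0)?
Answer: 52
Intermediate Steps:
w(G) = 2 (w(G) = (2*G)/G = 2)
L(c, F) = 1 (L(c, F) = -3 + 4 = 1)
A(I) = 1
(w(-5)*26)*A(-3) = (2*26)*1 = 52*1 = 52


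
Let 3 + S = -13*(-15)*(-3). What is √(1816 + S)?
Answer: 2*√307 ≈ 35.043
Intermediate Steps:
S = -588 (S = -3 - 13*(-15)*(-3) = -3 + 195*(-3) = -3 - 585 = -588)
√(1816 + S) = √(1816 - 588) = √1228 = 2*√307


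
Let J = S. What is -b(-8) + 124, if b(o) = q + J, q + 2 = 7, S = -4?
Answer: 123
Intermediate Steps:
q = 5 (q = -2 + 7 = 5)
J = -4
b(o) = 1 (b(o) = 5 - 4 = 1)
-b(-8) + 124 = -1*1 + 124 = -1 + 124 = 123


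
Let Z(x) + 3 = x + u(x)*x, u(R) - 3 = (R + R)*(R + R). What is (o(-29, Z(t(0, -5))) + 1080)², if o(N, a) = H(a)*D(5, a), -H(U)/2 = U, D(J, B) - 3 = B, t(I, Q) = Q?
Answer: 294675265600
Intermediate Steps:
D(J, B) = 3 + B
H(U) = -2*U
u(R) = 3 + 4*R² (u(R) = 3 + (R + R)*(R + R) = 3 + (2*R)*(2*R) = 3 + 4*R²)
Z(x) = -3 + x + x*(3 + 4*x²) (Z(x) = -3 + (x + (3 + 4*x²)*x) = -3 + (x + x*(3 + 4*x²)) = -3 + x + x*(3 + 4*x²))
o(N, a) = -2*a*(3 + a) (o(N, a) = (-2*a)*(3 + a) = -2*a*(3 + a))
(o(-29, Z(t(0, -5))) + 1080)² = (-2*(-3 + 4*(-5) + 4*(-5)³)*(3 + (-3 + 4*(-5) + 4*(-5)³)) + 1080)² = (-2*(-3 - 20 + 4*(-125))*(3 + (-3 - 20 + 4*(-125))) + 1080)² = (-2*(-3 - 20 - 500)*(3 + (-3 - 20 - 500)) + 1080)² = (-2*(-523)*(3 - 523) + 1080)² = (-2*(-523)*(-520) + 1080)² = (-543920 + 1080)² = (-542840)² = 294675265600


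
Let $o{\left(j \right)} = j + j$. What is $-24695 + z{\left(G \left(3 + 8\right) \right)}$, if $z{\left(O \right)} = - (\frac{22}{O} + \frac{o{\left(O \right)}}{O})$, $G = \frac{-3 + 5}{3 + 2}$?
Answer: $-24702$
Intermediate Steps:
$o{\left(j \right)} = 2 j$
$G = \frac{2}{5} \approx 0.4$
$z{\left(O \right)} = -2 - \frac{22}{O}$ ($z{\left(O \right)} = - (\frac{22}{O} + \frac{2 O}{O}) = - (\frac{22}{O} + 2) = - (2 + \frac{22}{O}) = -2 - \frac{22}{O}$)
$-24695 + z{\left(G \left(3 + 8\right) \right)} = -24695 - \left(2 + \frac{22}{\frac{2}{5} \left(3 + 8\right)}\right) = -24695 - \left(2 + \frac{22}{\frac{2}{5} \cdot 11}\right) = -24695 - \left(2 + \frac{22}{\frac{22}{5}}\right) = -24695 - 7 = -24702$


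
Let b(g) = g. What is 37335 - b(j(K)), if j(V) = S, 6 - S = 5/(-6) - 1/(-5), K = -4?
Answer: 1119851/30 ≈ 37328.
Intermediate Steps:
S = 199/30 (S = 6 - (5/(-6) - 1/(-5)) = 6 - (5*(-1/6) - 1*(-1/5)) = 6 - (-5/6 + 1/5) = 6 - 1*(-19/30) = 6 + 19/30 = 199/30 ≈ 6.6333)
j(V) = 199/30
37335 - b(j(K)) = 37335 - 1*199/30 = 37335 - 199/30 = 1119851/30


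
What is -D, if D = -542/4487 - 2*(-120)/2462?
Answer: 128762/5523497 ≈ 0.023312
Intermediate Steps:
D = -128762/5523497 (D = -542*1/4487 + 240*(1/2462) = -542/4487 + 120/1231 = -128762/5523497 ≈ -0.023312)
-D = -1*(-128762/5523497) = 128762/5523497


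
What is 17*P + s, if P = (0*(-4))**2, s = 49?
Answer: 49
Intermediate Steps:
P = 0 (P = 0**2 = 0)
17*P + s = 17*0 + 49 = 0 + 49 = 49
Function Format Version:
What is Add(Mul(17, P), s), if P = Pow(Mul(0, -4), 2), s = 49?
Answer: 49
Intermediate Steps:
P = 0 (P = Pow(0, 2) = 0)
Add(Mul(17, P), s) = Add(Mul(17, 0), 49) = Add(0, 49) = 49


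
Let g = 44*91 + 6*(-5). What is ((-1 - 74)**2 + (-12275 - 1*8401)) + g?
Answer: -11077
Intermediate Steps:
g = 3974 (g = 4004 - 30 = 3974)
((-1 - 74)**2 + (-12275 - 1*8401)) + g = ((-1 - 74)**2 + (-12275 - 1*8401)) + 3974 = ((-75)**2 + (-12275 - 8401)) + 3974 = (5625 - 20676) + 3974 = -15051 + 3974 = -11077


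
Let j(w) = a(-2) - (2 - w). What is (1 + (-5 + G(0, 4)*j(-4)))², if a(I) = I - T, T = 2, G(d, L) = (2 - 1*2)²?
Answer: 16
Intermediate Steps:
G(d, L) = 0 (G(d, L) = (2 - 2)² = 0² = 0)
a(I) = -2 + I (a(I) = I - 1*2 = I - 2 = -2 + I)
j(w) = -6 + w (j(w) = (-2 - 2) - (2 - w) = -4 + (-2 + w) = -6 + w)
(1 + (-5 + G(0, 4)*j(-4)))² = (1 + (-5 + 0*(-6 - 4)))² = (1 + (-5 + 0*(-10)))² = (1 + (-5 + 0))² = (1 - 5)² = (-4)² = 16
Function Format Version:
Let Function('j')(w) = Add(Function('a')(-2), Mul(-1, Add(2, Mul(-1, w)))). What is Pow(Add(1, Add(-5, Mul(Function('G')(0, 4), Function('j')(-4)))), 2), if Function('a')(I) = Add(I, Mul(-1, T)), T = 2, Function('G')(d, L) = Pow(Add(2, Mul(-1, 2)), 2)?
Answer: 16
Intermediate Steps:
Function('G')(d, L) = 0 (Function('G')(d, L) = Pow(Add(2, -2), 2) = Pow(0, 2) = 0)
Function('a')(I) = Add(-2, I) (Function('a')(I) = Add(I, Mul(-1, 2)) = Add(I, -2) = Add(-2, I))
Function('j')(w) = Add(-6, w) (Function('j')(w) = Add(Add(-2, -2), Mul(-1, Add(2, Mul(-1, w)))) = Add(-4, Add(-2, w)) = Add(-6, w))
Pow(Add(1, Add(-5, Mul(Function('G')(0, 4), Function('j')(-4)))), 2) = Pow(Add(1, Add(-5, Mul(0, Add(-6, -4)))), 2) = Pow(Add(1, Add(-5, Mul(0, -10))), 2) = Pow(Add(1, Add(-5, 0)), 2) = Pow(Add(1, -5), 2) = Pow(-4, 2) = 16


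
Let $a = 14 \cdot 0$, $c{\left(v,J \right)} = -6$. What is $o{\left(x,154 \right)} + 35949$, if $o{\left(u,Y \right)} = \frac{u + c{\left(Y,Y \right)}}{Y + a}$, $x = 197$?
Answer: $\frac{5536337}{154} \approx 35950.0$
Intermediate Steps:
$a = 0$
$o{\left(u,Y \right)} = \frac{-6 + u}{Y}$ ($o{\left(u,Y \right)} = \frac{u - 6}{Y + 0} = \frac{-6 + u}{Y}$)
$o{\left(x,154 \right)} + 35949 = \frac{-6 + 197}{154} + 35949 = \frac{1}{154} \cdot 191 + 35949 = \frac{191}{154} + 35949 = \frac{5536337}{154}$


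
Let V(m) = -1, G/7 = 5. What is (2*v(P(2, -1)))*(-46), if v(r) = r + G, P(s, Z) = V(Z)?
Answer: -3128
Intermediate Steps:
G = 35 (G = 7*5 = 35)
P(s, Z) = -1
v(r) = 35 + r (v(r) = r + 35 = 35 + r)
(2*v(P(2, -1)))*(-46) = (2*(35 - 1))*(-46) = (2*34)*(-46) = 68*(-46) = -3128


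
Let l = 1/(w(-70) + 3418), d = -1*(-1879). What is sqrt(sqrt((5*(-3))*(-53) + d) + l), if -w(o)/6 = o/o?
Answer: sqrt(853 + 2910436*sqrt(2674))/1706 ≈ 7.1910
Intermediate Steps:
w(o) = -6 (w(o) = -6*o/o = -6*1 = -6)
d = 1879
l = 1/3412 (l = 1/(-6 + 3418) = 1/3412 ≈ 0.00029308)
sqrt(sqrt((5*(-3))*(-53) + d) + l) = sqrt(sqrt((5*(-3))*(-53) + 1879) + 1/3412) = sqrt(sqrt(-15*(-53) + 1879) + 1/3412) = sqrt(sqrt(795 + 1879) + 1/3412) = sqrt(sqrt(2674) + 1/3412) = sqrt(1/3412 + sqrt(2674))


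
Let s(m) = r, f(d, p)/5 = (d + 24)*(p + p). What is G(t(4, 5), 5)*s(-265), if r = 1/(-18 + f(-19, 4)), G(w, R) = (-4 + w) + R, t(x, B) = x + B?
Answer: 5/91 ≈ 0.054945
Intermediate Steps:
f(d, p) = 10*p*(24 + d) (f(d, p) = 5*((d + 24)*(p + p)) = 5*((24 + d)*(2*p)) = 5*(2*p*(24 + d)) = 10*p*(24 + d))
t(x, B) = B + x
G(w, R) = -4 + R + w
r = 1/182 (r = 1/(-18 + 10*4*(24 - 19)) = 1/(-18 + 10*4*5) = 1/(-18 + 200) = 1/182 ≈ 0.0054945)
s(m) = 1/182
G(t(4, 5), 5)*s(-265) = (-4 + 5 + (5 + 4))*(1/182) = (-4 + 5 + 9)*(1/182) = 10*(1/182) = 5/91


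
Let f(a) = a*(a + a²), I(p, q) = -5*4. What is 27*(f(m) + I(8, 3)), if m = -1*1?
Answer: -540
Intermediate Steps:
m = -1
I(p, q) = -20
27*(f(m) + I(8, 3)) = 27*((-1)²*(1 - 1) - 20) = 27*(1*0 - 20) = 27*(0 - 20) = 27*(-20) = -540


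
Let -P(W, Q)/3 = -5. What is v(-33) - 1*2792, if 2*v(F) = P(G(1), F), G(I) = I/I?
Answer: -5569/2 ≈ -2784.5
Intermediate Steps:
G(I) = 1
P(W, Q) = 15 (P(W, Q) = -3*(-5) = 15)
v(F) = 15/2 (v(F) = (½)*15 = 15/2)
v(-33) - 1*2792 = 15/2 - 1*2792 = 15/2 - 2792 = -5569/2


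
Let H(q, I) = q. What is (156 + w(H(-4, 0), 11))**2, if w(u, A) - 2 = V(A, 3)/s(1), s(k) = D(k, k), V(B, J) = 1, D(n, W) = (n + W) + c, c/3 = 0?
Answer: 100489/4 ≈ 25122.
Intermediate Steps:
c = 0 (c = 3*0 = 0)
D(n, W) = W + n (D(n, W) = (n + W) + 0 = (W + n) + 0 = W + n)
s(k) = 2*k (s(k) = k + k = 2*k)
w(u, A) = 5/2 (w(u, A) = 2 + 1/(2*1) = 2 + 1/2 = 5/2)
(156 + w(H(-4, 0), 11))**2 = (156 + 5/2)**2 = (317/2)**2 = 100489/4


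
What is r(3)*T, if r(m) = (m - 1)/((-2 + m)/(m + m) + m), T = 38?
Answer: 24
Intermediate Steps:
r(m) = (-1 + m)/(m + (-2 + m)/(2*m)) (r(m) = (-1 + m)/((-2 + m)/((2*m)) + m) = (-1 + m)/((-2 + m)*(1/(2*m)) + m) = (-1 + m)/((-2 + m)/(2*m) + m) = (-1 + m)/(m + (-2 + m)/(2*m)))
r(3)*T = (2*3*(-1 + 3)/(-2 + 3 + 2*3²))*38 = (2*3*2/(-2 + 3 + 2*9))*38 = (2*3*2/(-2 + 3 + 18))*38 = (2*3*2/19)*38 = (2*3*(1/19)*2)*38 = (12/19)*38 = 24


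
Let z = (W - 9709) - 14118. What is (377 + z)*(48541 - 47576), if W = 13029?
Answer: -10056265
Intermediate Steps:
z = -10798 (z = (13029 - 9709) - 14118 = 3320 - 14118 = -10798)
(377 + z)*(48541 - 47576) = (377 - 10798)*(48541 - 47576) = -10421*965 = -10056265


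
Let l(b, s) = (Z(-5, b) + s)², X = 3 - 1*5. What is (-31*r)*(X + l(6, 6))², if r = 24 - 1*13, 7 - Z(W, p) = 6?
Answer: -753269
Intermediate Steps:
Z(W, p) = 1 (Z(W, p) = 7 - 1*6 = 7 - 6 = 1)
X = -2 (X = 3 - 5 = -2)
l(b, s) = (1 + s)²
r = 11 (r = 24 - 13 = 11)
(-31*r)*(X + l(6, 6))² = (-31*11)*(-2 + (1 + 6)²)² = -341*(-2 + 7²)² = -341*(-2 + 49)² = -341*47² = -341*2209 = -753269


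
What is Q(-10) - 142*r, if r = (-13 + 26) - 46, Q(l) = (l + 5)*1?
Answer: 4681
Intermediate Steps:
Q(l) = 5 + l (Q(l) = (5 + l)*1 = 5 + l)
r = -33 (r = 13 - 46 = -33)
Q(-10) - 142*r = (5 - 10) - 142*(-33) = -5 + 4686 = 4681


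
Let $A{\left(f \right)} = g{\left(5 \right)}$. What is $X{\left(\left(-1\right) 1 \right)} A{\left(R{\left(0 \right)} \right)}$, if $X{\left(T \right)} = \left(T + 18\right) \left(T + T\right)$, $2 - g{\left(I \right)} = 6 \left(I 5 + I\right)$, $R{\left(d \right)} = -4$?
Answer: $6052$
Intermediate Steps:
$g{\left(I \right)} = 2 - 36 I$ ($g{\left(I \right)} = 2 - 6 \left(I 5 + I\right) = 2 - 6 \left(5 I + I\right) = 2 - 6 \cdot 6 I = 2 - 36 I$)
$X{\left(T \right)} = 2 T \left(18 + T\right)$ ($X{\left(T \right)} = \left(18 + T\right) 2 T = 2 T \left(18 + T\right)$)
$A{\left(f \right)} = -178$ ($A{\left(f \right)} = 2 - 180 = -178$)
$X{\left(\left(-1\right) 1 \right)} A{\left(R{\left(0 \right)} \right)} = 2 \left(\left(-1\right) 1\right) \left(18 - 1\right) \left(-178\right) = 2 \left(-1\right) \left(18 - 1\right) \left(-178\right) = 2 \left(-1\right) 17 \left(-178\right) = \left(-34\right) \left(-178\right) = 6052$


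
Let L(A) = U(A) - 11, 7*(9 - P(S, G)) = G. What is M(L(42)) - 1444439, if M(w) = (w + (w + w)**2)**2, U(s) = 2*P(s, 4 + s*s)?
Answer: 2363149034781250/2401 ≈ 9.8424e+11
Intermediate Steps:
P(S, G) = 9 - G/7
U(s) = 118/7 - 2*s**2/7 (U(s) = 2*(9 - (4 + s*s)/7) = 2*(9 - (4 + s**2)/7) = 2*(9 + (-4/7 - s**2/7)) = 2*(59/7 - s**2/7) = 118/7 - 2*s**2/7)
L(A) = 41/7 - 2*A**2/7 (L(A) = (118/7 - 2*A**2/7) - 11 = 41/7 - 2*A**2/7)
M(w) = (w + 4*w**2)**2 (M(w) = (w + (2*w)**2)**2 = (w + 4*w**2)**2)
M(L(42)) - 1444439 = (41/7 - 2/7*42**2)**2*(1 + 4*(41/7 - 2/7*42**2))**2 - 1444439 = (41/7 - 2/7*1764)**2*(1 + 4*(41/7 - 2/7*1764))**2 - 1444439 = (41/7 - 504)**2*(1 + 4*(41/7 - 504))**2 - 1444439 = (-3487/7)**2*(1 + 4*(-3487/7))**2 - 1444439 = 12159169*(1 - 13948/7)**2/49 - 1444439 = 12159169*(-13941/7)**2/49 - 1444439 = (12159169/49)*(194351481/49) - 1444439 = 2363152502879289/2401 - 1444439 = 2363149034781250/2401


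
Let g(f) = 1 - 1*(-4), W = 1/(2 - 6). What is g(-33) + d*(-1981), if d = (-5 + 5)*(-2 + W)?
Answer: 5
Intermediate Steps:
W = -¼ (W = 1/(-4) = -¼ ≈ -0.25000)
d = 0 (d = (-5 + 5)*(-2 - ¼) = 0*(-9/4) = 0)
g(f) = 5 (g(f) = 1 + 4 = 5)
g(-33) + d*(-1981) = 5 + 0*(-1981) = 5 + 0 = 5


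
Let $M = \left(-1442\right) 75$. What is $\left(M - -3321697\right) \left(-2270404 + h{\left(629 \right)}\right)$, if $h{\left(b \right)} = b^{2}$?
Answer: $-6024639014361$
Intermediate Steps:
$M = -108150$
$\left(M - -3321697\right) \left(-2270404 + h{\left(629 \right)}\right) = \left(-108150 - -3321697\right) \left(-2270404 + 629^{2}\right) = \left(-108150 + 3321697\right) \left(-2270404 + 395641\right) = 3213547 \left(-1874763\right) = -6024639014361$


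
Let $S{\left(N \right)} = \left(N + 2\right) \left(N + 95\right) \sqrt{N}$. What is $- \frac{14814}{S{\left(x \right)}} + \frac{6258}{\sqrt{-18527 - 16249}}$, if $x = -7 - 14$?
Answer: $\frac{i \left(- 733229 \sqrt{966} - 340722 \sqrt{21}\right)}{679098} \approx - 35.857 i$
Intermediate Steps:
$x = -21$ ($x = -7 - 14 = -21$)
$S{\left(N \right)} = \sqrt{N} \left(2 + N\right) \left(95 + N\right)$ ($S{\left(N \right)} = \left(2 + N\right) \left(95 + N\right) \sqrt{N} = \sqrt{N} \left(2 + N\right) \left(95 + N\right)$)
$- \frac{14814}{S{\left(x \right)}} + \frac{6258}{\sqrt{-18527 - 16249}} = - \frac{14814}{\sqrt{-21} \left(190 + \left(-21\right)^{2} + 97 \left(-21\right)\right)} + \frac{6258}{\sqrt{-18527 - 16249}} = - \frac{14814}{i \sqrt{21} \left(190 + 441 - 2037\right)} + \frac{6258}{\sqrt{-34776}} = - \frac{14814}{i \sqrt{21} \left(-1406\right)} + \frac{6258}{6 i \sqrt{966}} = - \frac{14814}{\left(-1406\right) i \sqrt{21}} + 6258 \left(- \frac{i \sqrt{966}}{5796}\right) = - 14814 \frac{i \sqrt{21}}{29526} - \frac{149 i \sqrt{966}}{138} = - \frac{2469 i \sqrt{21}}{4921} - \frac{149 i \sqrt{966}}{138}$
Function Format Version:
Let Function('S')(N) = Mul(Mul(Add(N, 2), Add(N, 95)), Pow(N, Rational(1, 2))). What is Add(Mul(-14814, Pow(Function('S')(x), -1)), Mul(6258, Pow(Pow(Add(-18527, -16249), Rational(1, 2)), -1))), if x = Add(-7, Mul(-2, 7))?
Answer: Mul(Rational(1, 679098), I, Add(Mul(-733229, Pow(966, Rational(1, 2))), Mul(-340722, Pow(21, Rational(1, 2))))) ≈ Mul(-35.857, I)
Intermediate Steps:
x = -21 (x = Add(-7, -14) = -21)
Function('S')(N) = Mul(Pow(N, Rational(1, 2)), Add(2, N), Add(95, N)) (Function('S')(N) = Mul(Mul(Add(2, N), Add(95, N)), Pow(N, Rational(1, 2))) = Mul(Pow(N, Rational(1, 2)), Add(2, N), Add(95, N)))
Add(Mul(-14814, Pow(Function('S')(x), -1)), Mul(6258, Pow(Pow(Add(-18527, -16249), Rational(1, 2)), -1))) = Add(Mul(-14814, Pow(Mul(Pow(-21, Rational(1, 2)), Add(190, Pow(-21, 2), Mul(97, -21))), -1)), Mul(6258, Pow(Pow(Add(-18527, -16249), Rational(1, 2)), -1))) = Add(Mul(-14814, Pow(Mul(Mul(I, Pow(21, Rational(1, 2))), Add(190, 441, -2037)), -1)), Mul(6258, Pow(Pow(-34776, Rational(1, 2)), -1))) = Add(Mul(-14814, Pow(Mul(Mul(I, Pow(21, Rational(1, 2))), -1406), -1)), Mul(6258, Pow(Mul(6, I, Pow(966, Rational(1, 2))), -1))) = Add(Mul(-14814, Pow(Mul(-1406, I, Pow(21, Rational(1, 2))), -1)), Mul(6258, Mul(Rational(-1, 5796), I, Pow(966, Rational(1, 2))))) = Add(Mul(-14814, Mul(Rational(1, 29526), I, Pow(21, Rational(1, 2)))), Mul(Rational(-149, 138), I, Pow(966, Rational(1, 2)))) = Add(Mul(Rational(-2469, 4921), I, Pow(21, Rational(1, 2))), Mul(Rational(-149, 138), I, Pow(966, Rational(1, 2))))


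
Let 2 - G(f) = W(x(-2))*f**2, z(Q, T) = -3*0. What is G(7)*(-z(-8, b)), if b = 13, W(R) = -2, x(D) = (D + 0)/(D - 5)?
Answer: 0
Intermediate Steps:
x(D) = D/(-5 + D)
z(Q, T) = 0
G(f) = 2 + 2*f**2 (G(f) = 2 - (-2)*f**2 = 2 + 2*f**2)
G(7)*(-z(-8, b)) = (2 + 2*7**2)*(-1*0) = (2 + 2*49)*0 = (2 + 98)*0 = 100*0 = 0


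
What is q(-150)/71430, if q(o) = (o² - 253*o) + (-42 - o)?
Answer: 10093/11905 ≈ 0.84780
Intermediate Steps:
q(o) = -42 + o² - 254*o
q(-150)/71430 = (-42 + (-150)² - 254*(-150))/71430 = (-42 + 22500 + 38100)*(1/71430) = 60558*(1/71430) = 10093/11905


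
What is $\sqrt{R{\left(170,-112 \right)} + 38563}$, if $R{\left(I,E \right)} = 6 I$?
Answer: $\sqrt{39583} \approx 198.95$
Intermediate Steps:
$\sqrt{R{\left(170,-112 \right)} + 38563} = \sqrt{6 \cdot 170 + 38563} = \sqrt{1020 + 38563} = \sqrt{39583}$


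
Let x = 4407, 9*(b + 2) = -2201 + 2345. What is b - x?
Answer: -4393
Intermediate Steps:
b = 14 (b = -2 + (-2201 + 2345)/9 = -2 + (1/9)*144 = -2 + 16 = 14)
b - x = 14 - 1*4407 = 14 - 4407 = -4393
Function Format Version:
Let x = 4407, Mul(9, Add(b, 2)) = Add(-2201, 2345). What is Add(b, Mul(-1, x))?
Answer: -4393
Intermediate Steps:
b = 14 (b = Add(-2, Mul(Rational(1, 9), Add(-2201, 2345))) = Add(-2, Mul(Rational(1, 9), 144)) = Add(-2, 16) = 14)
Add(b, Mul(-1, x)) = Add(14, Mul(-1, 4407)) = Add(14, -4407) = -4393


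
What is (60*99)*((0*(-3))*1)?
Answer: 0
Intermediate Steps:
(60*99)*((0*(-3))*1) = 5940*(0*1) = 5940*0 = 0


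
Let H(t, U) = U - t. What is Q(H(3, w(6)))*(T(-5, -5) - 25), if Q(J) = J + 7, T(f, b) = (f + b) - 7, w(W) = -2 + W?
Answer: -336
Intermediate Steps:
T(f, b) = -7 + b + f (T(f, b) = (b + f) - 7 = -7 + b + f)
Q(J) = 7 + J
Q(H(3, w(6)))*(T(-5, -5) - 25) = (7 + ((-2 + 6) - 1*3))*((-7 - 5 - 5) - 25) = (7 + (4 - 3))*(-17 - 25) = (7 + 1)*(-42) = 8*(-42) = -336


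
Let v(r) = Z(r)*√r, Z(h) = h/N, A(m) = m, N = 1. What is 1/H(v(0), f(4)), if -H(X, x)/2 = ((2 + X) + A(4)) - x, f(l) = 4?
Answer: -¼ ≈ -0.25000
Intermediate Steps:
Z(h) = h (Z(h) = h/1 = h*1 = h)
v(r) = r^(3/2) (v(r) = r*√r = r^(3/2))
H(X, x) = -12 - 2*X + 2*x (H(X, x) = -2*(((2 + X) + 4) - x) = -2*((6 + X) - x) = -2*(6 + X - x) = -12 - 2*X + 2*x)
1/H(v(0), f(4)) = 1/(-12 - 2*0^(3/2) + 2*4) = 1/(-12 - 2*0 + 8) = 1/(-12 + 0 + 8) = 1/(-4) = -¼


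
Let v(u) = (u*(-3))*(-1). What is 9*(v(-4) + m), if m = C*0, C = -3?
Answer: -108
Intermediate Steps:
v(u) = 3*u (v(u) = -3*u*(-1) = 3*u)
m = 0 (m = -3*0 = 0)
9*(v(-4) + m) = 9*(3*(-4) + 0) = 9*(-12 + 0) = 9*(-12) = -108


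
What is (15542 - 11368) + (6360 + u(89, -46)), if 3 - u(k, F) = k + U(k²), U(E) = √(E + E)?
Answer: 10448 - 89*√2 ≈ 10322.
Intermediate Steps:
U(E) = √2*√E (U(E) = √(2*E) = √2*√E)
u(k, F) = 3 - k - √2*√(k²) (u(k, F) = 3 - (k + √2*√(k²)) = 3 + (-k - √2*√(k²)) = 3 - k - √2*√(k²))
(15542 - 11368) + (6360 + u(89, -46)) = (15542 - 11368) + (6360 + (3 - 1*89 - √2*√(89²))) = 4174 + (6360 + (3 - 89 - √2*√7921)) = 4174 + (6360 + (3 - 89 - 1*√2*89)) = 4174 + (6360 + (3 - 89 - 89*√2)) = 4174 + (6360 + (-86 - 89*√2)) = 4174 + (6274 - 89*√2) = 10448 - 89*√2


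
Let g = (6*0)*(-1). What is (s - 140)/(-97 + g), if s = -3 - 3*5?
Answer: 158/97 ≈ 1.6289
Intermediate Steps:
g = 0 (g = 0*(-1) = 0)
s = -18 (s = -3 - 15 = -18)
(s - 140)/(-97 + g) = (-18 - 140)/(-97 + 0) = -158/(-97) = -1/97*(-158) = 158/97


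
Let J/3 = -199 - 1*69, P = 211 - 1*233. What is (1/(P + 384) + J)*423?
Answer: -123112881/362 ≈ -3.4009e+5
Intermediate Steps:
P = -22 (P = 211 - 233 = -22)
J = -804 (J = 3*(-199 - 1*69) = 3*(-199 - 69) = 3*(-268) = -804)
(1/(P + 384) + J)*423 = (1/(-22 + 384) - 804)*423 = (1/362 - 804)*423 = -291047/362*423 = -123112881/362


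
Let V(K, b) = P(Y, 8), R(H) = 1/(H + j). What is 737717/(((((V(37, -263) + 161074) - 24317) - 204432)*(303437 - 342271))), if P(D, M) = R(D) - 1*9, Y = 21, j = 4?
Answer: 18442925/65710972566 ≈ 0.00028067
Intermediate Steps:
R(H) = 1/(4 + H) (R(H) = 1/(H + 4) = 1/(4 + H))
P(D, M) = -9 + 1/(4 + D) (P(D, M) = 1/(4 + D) - 1*9 = 1/(4 + D) - 9 = -9 + 1/(4 + D))
V(K, b) = -224/25 (V(K, b) = (-35 - 9*21)/(4 + 21) = (-35 - 189)/25 = (1/25)*(-224) = -224/25)
737717/(((((V(37, -263) + 161074) - 24317) - 204432)*(303437 - 342271))) = 737717/(((((-224/25 + 161074) - 24317) - 204432)*(303437 - 342271))) = 737717/((((4026626/25 - 24317) - 204432)*(-38834))) = 737717/(((3418701/25 - 204432)*(-38834))) = 737717/((-1692099/25*(-38834))) = 737717/(65710972566/25) = 737717*(25/65710972566) = 18442925/65710972566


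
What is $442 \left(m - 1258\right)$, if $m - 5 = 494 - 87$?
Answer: $-373932$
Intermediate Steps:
$m = 412$ ($m = 5 + \left(494 - 87\right) = 5 + 407 = 412$)
$442 \left(m - 1258\right) = 442 \left(412 - 1258\right) = 442 \left(-846\right) = -373932$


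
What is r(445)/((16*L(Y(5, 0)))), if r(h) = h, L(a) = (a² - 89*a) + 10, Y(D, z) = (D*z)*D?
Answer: 89/32 ≈ 2.7813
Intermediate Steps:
Y(D, z) = z*D²
L(a) = 10 + a² - 89*a
r(445)/((16*L(Y(5, 0)))) = 445/((16*(10 + (0*5²)² - 0*5²))) = 445/((16*(10 + (0*25)² - 0*25))) = 445/((16*(10 + 0² - 89*0))) = 445/((16*(10 + 0 + 0))) = 445/((16*10)) = 445/160 = 445*(1/160) = 89/32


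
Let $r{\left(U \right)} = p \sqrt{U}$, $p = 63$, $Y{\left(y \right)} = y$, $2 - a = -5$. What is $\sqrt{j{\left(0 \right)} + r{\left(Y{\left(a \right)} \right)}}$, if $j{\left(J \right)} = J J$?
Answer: $3 \cdot 7^{\frac{3}{4}} \approx 12.911$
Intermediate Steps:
$a = 7$ ($a = 2 - -5 = 2 + 5 = 7$)
$j{\left(J \right)} = J^{2}$
$r{\left(U \right)} = 63 \sqrt{U}$
$\sqrt{j{\left(0 \right)} + r{\left(Y{\left(a \right)} \right)}} = \sqrt{0^{2} + 63 \sqrt{7}} = \sqrt{0 + 63 \sqrt{7}} = \sqrt{63 \sqrt{7}} = 3 \cdot 7^{\frac{3}{4}}$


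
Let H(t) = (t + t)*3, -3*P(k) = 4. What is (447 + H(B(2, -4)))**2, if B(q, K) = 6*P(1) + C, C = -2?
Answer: 149769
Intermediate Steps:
P(k) = -4/3 (P(k) = -1/3*4 = -4/3)
B(q, K) = -10 (B(q, K) = 6*(-4/3) - 2 = -8 - 2 = -10)
H(t) = 6*t (H(t) = (2*t)*3 = 6*t)
(447 + H(B(2, -4)))**2 = (447 + 6*(-10))**2 = (447 - 60)**2 = 387**2 = 149769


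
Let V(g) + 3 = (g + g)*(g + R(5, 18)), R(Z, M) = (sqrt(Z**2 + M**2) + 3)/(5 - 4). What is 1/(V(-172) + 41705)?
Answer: 49919/4963163490 + 86*sqrt(349)/2481581745 ≈ 1.0705e-5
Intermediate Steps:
R(Z, M) = 3 + sqrt(M**2 + Z**2) (R(Z, M) = (sqrt(M**2 + Z**2) + 3)/1 = (3 + sqrt(M**2 + Z**2))*1 = 3 + sqrt(M**2 + Z**2))
V(g) = -3 + 2*g*(3 + g + sqrt(349)) (V(g) = -3 + (g + g)*(g + (3 + sqrt(18**2 + 5**2))) = -3 + (2*g)*(g + (3 + sqrt(324 + 25))) = -3 + (2*g)*(g + (3 + sqrt(349))) = -3 + (2*g)*(3 + g + sqrt(349)) = -3 + 2*g*(3 + g + sqrt(349)))
1/(V(-172) + 41705) = 1/((-3 + 2*(-172)**2 + 2*(-172)*(3 + sqrt(349))) + 41705) = 1/((-3 + 2*29584 + (-1032 - 344*sqrt(349))) + 41705) = 1/((-3 + 59168 + (-1032 - 344*sqrt(349))) + 41705) = 1/((58133 - 344*sqrt(349)) + 41705) = 1/(99838 - 344*sqrt(349))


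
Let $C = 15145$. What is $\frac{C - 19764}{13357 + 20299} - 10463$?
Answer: $- \frac{352147347}{33656} \approx -10463.0$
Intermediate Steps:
$\frac{C - 19764}{13357 + 20299} - 10463 = \frac{15145 - 19764}{13357 + 20299} - 10463 = - \frac{4619}{33656} - 10463 = - \frac{352147347}{33656}$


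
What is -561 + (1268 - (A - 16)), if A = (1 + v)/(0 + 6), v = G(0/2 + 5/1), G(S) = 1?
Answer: 2168/3 ≈ 722.67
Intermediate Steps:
v = 1
A = 1/3 (A = (1 + 1)/(0 + 6) = 2/6 = 2*(1/6) = 1/3 ≈ 0.33333)
-561 + (1268 - (A - 16)) = -561 + (1268 - (1/3 - 16)) = -561 + (1268 - (-47)/3) = -561 + (1268 - 1*(-47/3)) = -561 + (1268 + 47/3) = -561 + 3851/3 = 2168/3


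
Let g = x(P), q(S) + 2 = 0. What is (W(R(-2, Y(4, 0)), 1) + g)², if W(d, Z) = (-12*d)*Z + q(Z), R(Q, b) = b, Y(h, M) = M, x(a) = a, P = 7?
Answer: 25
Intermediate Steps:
q(S) = -2 (q(S) = -2 + 0 = -2)
g = 7
W(d, Z) = -2 - 12*Z*d (W(d, Z) = (-12*d)*Z - 2 = -12*Z*d - 2 = -2 - 12*Z*d)
(W(R(-2, Y(4, 0)), 1) + g)² = ((-2 - 12*1*0) + 7)² = ((-2 + 0) + 7)² = (-2 + 7)² = 5² = 25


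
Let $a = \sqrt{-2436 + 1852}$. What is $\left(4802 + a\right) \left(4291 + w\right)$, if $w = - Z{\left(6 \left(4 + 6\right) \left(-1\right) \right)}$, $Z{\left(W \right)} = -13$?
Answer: $20667808 + 8608 i \sqrt{146} \approx 2.0668 \cdot 10^{7} + 1.0401 \cdot 10^{5} i$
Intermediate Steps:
$a = 2 i \sqrt{146}$ ($a = \sqrt{-584} = 2 i \sqrt{146} \approx 24.166 i$)
$w = 13$ ($w = \left(-1\right) \left(-13\right) = 13$)
$\left(4802 + a\right) \left(4291 + w\right) = \left(4802 + 2 i \sqrt{146}\right) \left(4291 + 13\right) = \left(4802 + 2 i \sqrt{146}\right) 4304 = 20667808 + 8608 i \sqrt{146}$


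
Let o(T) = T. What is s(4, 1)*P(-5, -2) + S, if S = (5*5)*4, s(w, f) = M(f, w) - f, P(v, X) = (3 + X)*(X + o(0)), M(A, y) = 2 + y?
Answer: 90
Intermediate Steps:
P(v, X) = X*(3 + X) (P(v, X) = (3 + X)*(X + 0) = (3 + X)*X = X*(3 + X))
s(w, f) = 2 + w - f (s(w, f) = (2 + w) - f = 2 + w - f)
S = 100 (S = 25*4 = 100)
s(4, 1)*P(-5, -2) + S = (2 + 4 - 1*1)*(-2*(3 - 2)) + 100 = (2 + 4 - 1)*(-2*1) + 100 = 5*(-2) + 100 = -10 + 100 = 90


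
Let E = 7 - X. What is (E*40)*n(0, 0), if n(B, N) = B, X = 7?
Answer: 0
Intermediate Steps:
E = 0 (E = 7 - 1*7 = 7 - 7 = 0)
(E*40)*n(0, 0) = (0*40)*0 = 0*0 = 0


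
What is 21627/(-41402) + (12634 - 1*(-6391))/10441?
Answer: 561865543/432278282 ≈ 1.2998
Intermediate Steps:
21627/(-41402) + (12634 - 1*(-6391))/10441 = 21627*(-1/41402) + (12634 + 6391)*(1/10441) = -21627/41402 + 19025*(1/10441) = -21627/41402 + 19025/10441 = 561865543/432278282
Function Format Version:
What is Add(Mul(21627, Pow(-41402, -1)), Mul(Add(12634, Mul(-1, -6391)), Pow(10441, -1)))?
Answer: Rational(561865543, 432278282) ≈ 1.2998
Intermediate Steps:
Add(Mul(21627, Pow(-41402, -1)), Mul(Add(12634, Mul(-1, -6391)), Pow(10441, -1))) = Add(Mul(21627, Rational(-1, 41402)), Mul(Add(12634, 6391), Rational(1, 10441))) = Add(Rational(-21627, 41402), Mul(19025, Rational(1, 10441))) = Add(Rational(-21627, 41402), Rational(19025, 10441)) = Rational(561865543, 432278282)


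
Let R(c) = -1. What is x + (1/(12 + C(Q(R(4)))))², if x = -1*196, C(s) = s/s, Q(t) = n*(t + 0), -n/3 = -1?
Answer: -33123/169 ≈ -195.99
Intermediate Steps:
n = 3 (n = -3*(-1) = 3)
Q(t) = 3*t (Q(t) = 3*(t + 0) = 3*t)
C(s) = 1
x = -196
x + (1/(12 + C(Q(R(4)))))² = -196 + (1/(12 + 1))² = -196 + (1/13)² = -196 + 1/169 = -33123/169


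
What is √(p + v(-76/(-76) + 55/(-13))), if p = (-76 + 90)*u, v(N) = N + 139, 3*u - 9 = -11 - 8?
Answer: 5*√5421/39 ≈ 9.4394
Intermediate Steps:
u = -10/3 (u = 3 + (-11 - 8)/3 = 3 + (⅓)*(-19) = 3 - 19/3 = -10/3 ≈ -3.3333)
v(N) = 139 + N
p = -140/3 (p = (-76 + 90)*(-10/3) = 14*(-10/3) = -140/3 ≈ -46.667)
√(p + v(-76/(-76) + 55/(-13))) = √(-140/3 + (139 + (-76/(-76) + 55/(-13)))) = √(-140/3 + (139 + (-76*(-1/76) + 55*(-1/13)))) = √(-140/3 + (139 + (1 - 55/13))) = √(-140/3 + (139 - 42/13)) = √(-140/3 + 1765/13) = √(3475/39) = 5*√5421/39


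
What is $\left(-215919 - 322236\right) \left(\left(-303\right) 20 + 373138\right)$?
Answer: $-197544861090$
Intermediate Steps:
$\left(-215919 - 322236\right) \left(\left(-303\right) 20 + 373138\right) = - 538155 \left(-6060 + 373138\right) = \left(-538155\right) 367078 = -197544861090$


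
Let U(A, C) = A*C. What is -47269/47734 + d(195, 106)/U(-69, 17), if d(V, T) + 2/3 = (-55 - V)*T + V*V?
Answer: -1816647193/167975946 ≈ -10.815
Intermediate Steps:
d(V, T) = -⅔ + V² + T*(-55 - V) (d(V, T) = -⅔ + ((-55 - V)*T + V*V) = -⅔ + (T*(-55 - V) + V²) = -⅔ + (V² + T*(-55 - V)) = -⅔ + V² + T*(-55 - V))
-47269/47734 + d(195, 106)/U(-69, 17) = -47269/47734 + (-⅔ + 195² - 55*106 - 1*106*195)/((-69*17)) = -47269*1/47734 + (-⅔ + 38025 - 5830 - 20670)/(-1173) = -47269/47734 + (34573/3)*(-1/1173) = -47269/47734 - 34573/3519 = -1816647193/167975946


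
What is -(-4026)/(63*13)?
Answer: 1342/273 ≈ 4.9157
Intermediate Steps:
-(-4026)/(63*13) = -(-4026)/819 = -1*(-1342/273) = 1342/273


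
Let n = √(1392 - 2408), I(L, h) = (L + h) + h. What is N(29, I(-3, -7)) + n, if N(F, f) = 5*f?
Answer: -85 + 2*I*√254 ≈ -85.0 + 31.875*I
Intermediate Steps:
I(L, h) = L + 2*h
n = 2*I*√254 (n = √(-1016) = 2*I*√254 ≈ 31.875*I)
N(29, I(-3, -7)) + n = 5*(-3 + 2*(-7)) + 2*I*√254 = 5*(-3 - 14) + 2*I*√254 = 5*(-17) + 2*I*√254 = -85 + 2*I*√254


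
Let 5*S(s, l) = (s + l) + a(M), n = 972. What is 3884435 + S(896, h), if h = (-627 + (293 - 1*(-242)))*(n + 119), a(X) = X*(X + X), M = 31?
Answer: 19324621/5 ≈ 3.8649e+6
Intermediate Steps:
a(X) = 2*X² (a(X) = X*(2*X) = 2*X²)
h = -100372 (h = (-627 + (293 - 1*(-242)))*(972 + 119) = (-627 + (293 + 242))*1091 = (-627 + 535)*1091 = -92*1091 = -100372)
S(s, l) = 1922/5 + l/5 + s/5 (S(s, l) = ((s + l) + 2*31²)/5 = ((l + s) + 2*961)/5 = ((l + s) + 1922)/5 = (1922 + l + s)/5 = 1922/5 + l/5 + s/5)
3884435 + S(896, h) = 3884435 + (1922/5 + (⅕)*(-100372) + (⅕)*896) = 3884435 + (1922/5 - 100372/5 + 896/5) = 3884435 - 97554/5 = 19324621/5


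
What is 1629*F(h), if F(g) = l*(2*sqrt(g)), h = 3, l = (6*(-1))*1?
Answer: -19548*sqrt(3) ≈ -33858.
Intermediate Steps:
l = -6 (l = -6*1 = -6)
F(g) = -12*sqrt(g)
1629*F(h) = 1629*(-12*sqrt(3)) = -19548*sqrt(3)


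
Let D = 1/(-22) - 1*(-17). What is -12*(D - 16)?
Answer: -126/11 ≈ -11.455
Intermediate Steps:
D = 373/22 (D = -1/22 + 17 = 373/22 ≈ 16.955)
-12*(D - 16) = -12*(373/22 - 16) = -12*21/22 = -126/11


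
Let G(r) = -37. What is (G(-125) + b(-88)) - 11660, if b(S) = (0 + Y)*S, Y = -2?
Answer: -11521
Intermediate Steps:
b(S) = -2*S (b(S) = (0 - 2)*S = -2*S)
(G(-125) + b(-88)) - 11660 = (-37 - 2*(-88)) - 11660 = (-37 + 176) - 11660 = 139 - 11660 = -11521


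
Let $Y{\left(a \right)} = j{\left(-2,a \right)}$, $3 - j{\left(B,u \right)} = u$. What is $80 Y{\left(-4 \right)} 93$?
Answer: $52080$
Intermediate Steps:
$j{\left(B,u \right)} = 3 - u$
$Y{\left(a \right)} = 3 - a$
$80 Y{\left(-4 \right)} 93 = 80 \left(3 - -4\right) 93 = 80 \left(3 + 4\right) 93 = 80 \cdot 7 \cdot 93 = 560 \cdot 93 = 52080$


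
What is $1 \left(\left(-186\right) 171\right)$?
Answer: $-31806$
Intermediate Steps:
$1 \left(\left(-186\right) 171\right) = 1 \left(-31806\right) = -31806$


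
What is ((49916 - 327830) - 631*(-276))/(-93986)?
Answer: 51879/46993 ≈ 1.1040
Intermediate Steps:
((49916 - 327830) - 631*(-276))/(-93986) = (-277914 + 174156)*(-1/93986) = -103758*(-1/93986) = 51879/46993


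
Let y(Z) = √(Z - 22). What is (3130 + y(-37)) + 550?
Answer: 3680 + I*√59 ≈ 3680.0 + 7.6811*I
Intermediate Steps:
y(Z) = √(-22 + Z)
(3130 + y(-37)) + 550 = (3130 + √(-22 - 37)) + 550 = (3130 + √(-59)) + 550 = (3130 + I*√59) + 550 = 3680 + I*√59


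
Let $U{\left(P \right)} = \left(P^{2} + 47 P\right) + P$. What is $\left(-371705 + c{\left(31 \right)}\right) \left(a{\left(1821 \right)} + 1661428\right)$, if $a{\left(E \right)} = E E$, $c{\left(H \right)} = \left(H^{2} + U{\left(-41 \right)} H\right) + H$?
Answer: $-1889497007090$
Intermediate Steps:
$U{\left(P \right)} = P^{2} + 48 P$
$c{\left(H \right)} = H^{2} - 286 H$ ($c{\left(H \right)} = \left(H^{2} + - 41 \left(48 - 41\right) H\right) + H = \left(H^{2} + \left(-41\right) 7 H\right) + H = \left(H^{2} - 287 H\right) + H = H^{2} - 286 H$)
$a{\left(E \right)} = E^{2}$
$\left(-371705 + c{\left(31 \right)}\right) \left(a{\left(1821 \right)} + 1661428\right) = \left(-371705 + 31 \left(-286 + 31\right)\right) \left(1821^{2} + 1661428\right) = \left(-371705 + 31 \left(-255\right)\right) \left(3316041 + 1661428\right) = \left(-371705 - 7905\right) 4977469 = \left(-379610\right) 4977469 = -1889497007090$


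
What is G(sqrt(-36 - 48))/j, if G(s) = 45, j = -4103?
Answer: -45/4103 ≈ -0.010968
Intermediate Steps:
G(sqrt(-36 - 48))/j = 45/(-4103) = 45*(-1/4103) = -45/4103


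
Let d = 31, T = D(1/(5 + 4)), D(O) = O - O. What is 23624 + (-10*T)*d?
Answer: 23624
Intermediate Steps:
D(O) = 0
T = 0
23624 + (-10*T)*d = 23624 - 10*0*31 = 23624 + 0*31 = 23624 + 0 = 23624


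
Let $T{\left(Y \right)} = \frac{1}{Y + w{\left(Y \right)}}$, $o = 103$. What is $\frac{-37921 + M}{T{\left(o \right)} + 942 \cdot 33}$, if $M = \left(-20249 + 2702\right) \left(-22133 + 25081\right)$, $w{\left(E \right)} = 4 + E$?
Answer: $- \frac{265145370}{159221} \approx -1665.3$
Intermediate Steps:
$T{\left(Y \right)} = \frac{1}{4 + 2 Y}$ ($T{\left(Y \right)} = \frac{1}{Y + \left(4 + Y\right)} = \frac{1}{4 + 2 Y}$)
$M = -51728556$ ($M = \left(-17547\right) 2948 = -51728556$)
$\frac{-37921 + M}{T{\left(o \right)} + 942 \cdot 33} = \frac{-37921 - 51728556}{\frac{1}{2 \left(2 + 103\right)} + 942 \cdot 33} = - \frac{51766477}{\frac{1}{2 \cdot 105} + 31086} = - \frac{51766477}{\frac{1}{2} \cdot \frac{1}{105} + 31086} = - \frac{51766477}{\frac{1}{210} + 31086} = - \frac{51766477}{\frac{6528061}{210}} = \left(-51766477\right) \frac{210}{6528061} = - \frac{265145370}{159221}$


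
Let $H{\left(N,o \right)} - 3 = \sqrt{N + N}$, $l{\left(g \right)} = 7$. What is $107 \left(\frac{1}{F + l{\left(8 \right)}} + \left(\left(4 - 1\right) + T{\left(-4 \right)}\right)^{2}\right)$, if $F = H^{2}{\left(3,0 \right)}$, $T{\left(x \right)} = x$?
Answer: $\frac{15515}{134} - \frac{321 \sqrt{6}}{134} \approx 109.92$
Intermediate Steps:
$H{\left(N,o \right)} = 3 + \sqrt{2} \sqrt{N}$ ($H{\left(N,o \right)} = 3 + \sqrt{N + N} = 3 + \sqrt{2 N} = 3 + \sqrt{2} \sqrt{N}$)
$F = \left(3 + \sqrt{6}\right)^{2}$ ($F = \left(3 + \sqrt{2} \sqrt{3}\right)^{2} = \left(3 + \sqrt{6}\right)^{2} \approx 29.697$)
$107 \left(\frac{1}{F + l{\left(8 \right)}} + \left(\left(4 - 1\right) + T{\left(-4 \right)}\right)^{2}\right) = 107 \left(\frac{1}{\left(3 + \sqrt{6}\right)^{2} + 7} + \left(\left(4 - 1\right) - 4\right)^{2}\right) = 107 \left(\frac{1}{7 + \left(3 + \sqrt{6}\right)^{2}} + \left(3 - 4\right)^{2}\right) = 107 \left(\frac{1}{7 + \left(3 + \sqrt{6}\right)^{2}} + \left(-1\right)^{2}\right) = 107 \left(\frac{1}{7 + \left(3 + \sqrt{6}\right)^{2}} + 1\right) = 107 \left(1 + \frac{1}{7 + \left(3 + \sqrt{6}\right)^{2}}\right) = 107 + \frac{107}{7 + \left(3 + \sqrt{6}\right)^{2}}$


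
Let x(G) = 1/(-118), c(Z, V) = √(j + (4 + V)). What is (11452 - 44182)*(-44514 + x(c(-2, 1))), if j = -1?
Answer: 85959666345/59 ≈ 1.4569e+9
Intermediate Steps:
c(Z, V) = √(3 + V) (c(Z, V) = √(-1 + (4 + V)) = √(3 + V))
x(G) = -1/118
(11452 - 44182)*(-44514 + x(c(-2, 1))) = (11452 - 44182)*(-44514 - 1/118) = -32730*(-5252653/118) = 85959666345/59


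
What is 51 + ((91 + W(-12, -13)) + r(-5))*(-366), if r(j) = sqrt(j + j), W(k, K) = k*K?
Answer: -90351 - 366*I*sqrt(10) ≈ -90351.0 - 1157.4*I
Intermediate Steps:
W(k, K) = K*k
r(j) = sqrt(2)*sqrt(j) (r(j) = sqrt(2*j) = sqrt(2)*sqrt(j))
51 + ((91 + W(-12, -13)) + r(-5))*(-366) = 51 + ((91 - 13*(-12)) + sqrt(2)*sqrt(-5))*(-366) = 51 + ((91 + 156) + sqrt(2)*(I*sqrt(5)))*(-366) = 51 + (247 + I*sqrt(10))*(-366) = 51 + (-90402 - 366*I*sqrt(10)) = -90351 - 366*I*sqrt(10)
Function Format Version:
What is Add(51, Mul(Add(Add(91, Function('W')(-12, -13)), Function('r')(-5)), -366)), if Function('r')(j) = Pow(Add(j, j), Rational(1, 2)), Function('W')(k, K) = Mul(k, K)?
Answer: Add(-90351, Mul(-366, I, Pow(10, Rational(1, 2)))) ≈ Add(-90351., Mul(-1157.4, I))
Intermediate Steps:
Function('W')(k, K) = Mul(K, k)
Function('r')(j) = Mul(Pow(2, Rational(1, 2)), Pow(j, Rational(1, 2))) (Function('r')(j) = Pow(Mul(2, j), Rational(1, 2)) = Mul(Pow(2, Rational(1, 2)), Pow(j, Rational(1, 2))))
Add(51, Mul(Add(Add(91, Function('W')(-12, -13)), Function('r')(-5)), -366)) = Add(51, Mul(Add(Add(91, Mul(-13, -12)), Mul(Pow(2, Rational(1, 2)), Pow(-5, Rational(1, 2)))), -366)) = Add(51, Mul(Add(Add(91, 156), Mul(Pow(2, Rational(1, 2)), Mul(I, Pow(5, Rational(1, 2))))), -366)) = Add(51, Mul(Add(247, Mul(I, Pow(10, Rational(1, 2)))), -366)) = Add(51, Add(-90402, Mul(-366, I, Pow(10, Rational(1, 2))))) = Add(-90351, Mul(-366, I, Pow(10, Rational(1, 2))))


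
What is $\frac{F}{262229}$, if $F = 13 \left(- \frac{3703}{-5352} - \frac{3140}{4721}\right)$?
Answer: $\frac{8795579}{6625685599368} \approx 1.3275 \cdot 10^{-6}$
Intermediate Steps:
$F = \frac{8795579}{25266792}$ ($F = 13 \left(\left(-3703\right) \left(- \frac{1}{5352}\right) - \frac{3140}{4721}\right) = 13 \left(\frac{3703}{5352} - \frac{3140}{4721}\right) = 13 \cdot \frac{676583}{25266792} = \frac{8795579}{25266792} \approx 0.34811$)
$\frac{F}{262229} = \frac{8795579}{25266792 \cdot 262229} = \frac{8795579}{25266792} \cdot \frac{1}{262229} = \frac{8795579}{6625685599368}$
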